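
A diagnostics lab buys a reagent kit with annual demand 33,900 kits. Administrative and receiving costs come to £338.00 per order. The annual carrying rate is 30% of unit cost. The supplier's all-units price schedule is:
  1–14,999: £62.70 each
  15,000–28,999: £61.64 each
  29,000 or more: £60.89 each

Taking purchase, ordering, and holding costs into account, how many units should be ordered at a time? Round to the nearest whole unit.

Q* ≈ 1,104 kits

Holding cost per unit per year at price C is H = 0.30·C.
For each price level, check whether its EOQ is feasible; otherwise the best quantity at that price is the breakpoint.
EOQ at £62.70 = 1103.8 (feasible in tier 1): TC = 33,900×£62.70 + (33,900/1103.8)×338 + (1103.8/2)×0.30×£62.70 = £2,146,291.92.
EOQ at £61.64 = 1113.2 < 15000, so use break Q=15000: TC = 33,900×£61.64 + (33,900/15000.0)×338 + (15000.0/2)×0.30×£61.64 = £2,229,049.88.
EOQ at £60.89 = 1120.1 < 29000, so use break Q=29000: TC = 33,900×£60.89 + (33,900/29000.0)×338 + (29000.0/2)×0.30×£60.89 = £2,329,437.61.
Lowest total cost is £2,146,291.92 at Q = 1103.8.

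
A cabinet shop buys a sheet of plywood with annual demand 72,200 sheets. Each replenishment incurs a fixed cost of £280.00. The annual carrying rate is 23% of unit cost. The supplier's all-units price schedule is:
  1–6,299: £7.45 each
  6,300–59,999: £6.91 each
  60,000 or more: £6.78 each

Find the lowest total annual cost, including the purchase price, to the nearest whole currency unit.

Holding cost per unit per year at price C is H = 0.23·C.
For each price level, check whether its EOQ is feasible; otherwise the best quantity at that price is the breakpoint.
EOQ at £7.45 = 4857.6 (feasible in tier 1): TC = 72,200×£7.45 + (72,200/4857.6)×280 + (4857.6/2)×0.23×£7.45 = £546,213.47.
EOQ at £6.91 = 5043.8 < 6300, so use break Q=6300: TC = 72,200×£6.91 + (72,200/6300.0)×280 + (6300.0/2)×0.23×£6.91 = £507,117.18.
EOQ at £6.78 = 5091.9 < 60000, so use break Q=60000: TC = 72,200×£6.78 + (72,200/60000.0)×280 + (60000.0/2)×0.23×£6.78 = £536,634.93.
Lowest total cost among the candidates is at Q = 6300.0.

TC* ≈ £507,117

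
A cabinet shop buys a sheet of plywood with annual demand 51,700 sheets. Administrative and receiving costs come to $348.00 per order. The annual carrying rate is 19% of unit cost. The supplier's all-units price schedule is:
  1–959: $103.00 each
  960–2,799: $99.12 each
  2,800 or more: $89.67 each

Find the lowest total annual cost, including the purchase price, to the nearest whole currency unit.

Holding cost per unit per year at price C is H = 0.19·C.
For each price level, check whether its EOQ is feasible; otherwise the best quantity at that price is the breakpoint.
Tier 1 ($103.00): EOQ = 1356.0 exceeds tier's upper bound 959, so this tier is dominated.
EOQ at $99.12 = 1382.3 (feasible in tier 2): TC = 51,700×$99.12 + (51,700/1382.3)×348 + (1382.3/2)×0.19×$99.12 = $5,150,535.99.
EOQ at $89.67 = 1453.3 < 2800, so use break Q=2800: TC = 51,700×$89.67 + (51,700/2800.0)×348 + (2800.0/2)×0.19×$89.67 = $4,666,216.79.
Lowest total cost among the candidates is at Q = 2800.0.

TC* ≈ $4,666,217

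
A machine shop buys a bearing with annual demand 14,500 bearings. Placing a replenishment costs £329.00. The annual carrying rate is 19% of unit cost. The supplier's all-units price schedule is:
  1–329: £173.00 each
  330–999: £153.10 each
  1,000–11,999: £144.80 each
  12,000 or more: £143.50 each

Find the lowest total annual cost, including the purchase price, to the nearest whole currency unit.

TC* ≈ £2,118,126

Holding cost per unit per year at price C is H = 0.19·C.
Candidates are each tier's EOQ (if it falls in that tier) and each price-break quantity.
Tier 1 (£173.00): EOQ = 538.8 exceeds tier's upper bound 329, so this tier is dominated.
EOQ at £153.10 = 572.7 (feasible in tier 2): TC = 14,500×£153.10 + (14,500/572.7)×329 + (572.7/2)×0.19×£153.10 = £2,236,609.48.
EOQ at £144.80 = 588.9 < 1000, so use break Q=1000: TC = 14,500×£144.80 + (14,500/1000.0)×329 + (1000.0/2)×0.19×£144.80 = £2,118,126.50.
EOQ at £143.50 = 591.6 < 12000, so use break Q=12000: TC = 14,500×£143.50 + (14,500/12000.0)×329 + (12000.0/2)×0.19×£143.50 = £2,244,737.54.
Lowest total cost among the candidates is at Q = 1000.0.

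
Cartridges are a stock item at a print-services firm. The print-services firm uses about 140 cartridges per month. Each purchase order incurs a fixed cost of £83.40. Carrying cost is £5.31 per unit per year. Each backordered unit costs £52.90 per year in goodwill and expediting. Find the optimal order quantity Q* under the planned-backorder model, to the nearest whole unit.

Annual demand D = 140 × 12 = 1,680.
With planned backorders, Q* = √(2DS/H) · √((H+B)/B).
√(2DS/H) = √(2 × 1,680 × 83.4 / 5.31) = 229.723.
√((H+B)/B) = √((5.31+52.9)/52.9) = 1.0490.
Q* ≈ 240.977.

Q* ≈ 241 cartridges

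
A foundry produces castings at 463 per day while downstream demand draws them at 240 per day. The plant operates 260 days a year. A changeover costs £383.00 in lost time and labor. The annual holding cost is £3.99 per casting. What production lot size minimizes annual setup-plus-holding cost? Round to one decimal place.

Annual demand D = 240 × 260 = 62,400.
Production build-up factor (1 − d/p) = 1 − 240/463 = 0.4816.
Q* = √(2DS / (H(1 − d/p))) = √(2 × 62,400 × 383 / (3.99 × 0.4816)).
= √(47,798,400 / 1.9217) ≈ 4987.217.

Q* ≈ 4,987.2 castings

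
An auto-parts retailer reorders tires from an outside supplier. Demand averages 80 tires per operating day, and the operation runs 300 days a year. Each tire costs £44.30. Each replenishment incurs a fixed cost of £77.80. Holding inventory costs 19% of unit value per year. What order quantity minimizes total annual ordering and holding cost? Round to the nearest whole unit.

Q* ≈ 666 tires

Annual demand D = 80 × 300 = 24,000.
Holding cost H = 0.19 × £44.30 = £8.4170 per unit per year.
EOQ = √(2DS / H) = √(2 × 24,000 × 77.8 / 8.417).
= √(3,734,400 / 8.417) = √443,673.5179 ≈ 666.088.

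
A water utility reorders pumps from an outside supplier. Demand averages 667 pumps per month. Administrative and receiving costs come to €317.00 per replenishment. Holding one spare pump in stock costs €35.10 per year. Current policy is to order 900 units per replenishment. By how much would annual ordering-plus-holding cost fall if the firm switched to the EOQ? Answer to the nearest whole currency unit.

Extra cost ≈ €5,268 per year

Annual demand D = 667 × 12 = 8,004.
EOQ = √(2DS/H) = √(2 × 8,004 × 317 / 35.1) ≈ 380.23.
Cost at Q* = (D/Q*)S + (Q*/2)H = √(2DSH) ≈ €13,346.02.
Cost at Q = 900: (8,004/900)×317 + (900/2)×35.1 = €2,819.19 + €15,795.00 = €18,614.19.
Excess = €18,614.19 − €13,346.02 = €5,268.17.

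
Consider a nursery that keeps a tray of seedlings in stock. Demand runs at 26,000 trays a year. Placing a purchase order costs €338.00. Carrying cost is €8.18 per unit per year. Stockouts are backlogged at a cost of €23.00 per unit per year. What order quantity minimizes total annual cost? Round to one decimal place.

Q* ≈ 1,706.7 trays

With planned backorders, Q* = √(2DS/H) · √((H+B)/B).
√(2DS/H) = √(2 × 26,000 × 338 / 8.18) = 1465.829.
√((H+B)/B) = √((8.18+23)/23) = 1.1643.
Q* ≈ 1706.701.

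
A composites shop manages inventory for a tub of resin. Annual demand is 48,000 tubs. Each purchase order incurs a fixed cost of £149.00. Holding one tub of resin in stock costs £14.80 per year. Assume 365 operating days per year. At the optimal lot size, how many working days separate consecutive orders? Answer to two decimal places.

The optimal lot size = √(2DS/H) = √(2 × 48,000 × 149 / 14.8) ≈ 983.10.
Cycle time = Q*/D × 365 = 983.10 / 48,000 × 365 ≈ 7.476 days.

T ≈ 7.48 days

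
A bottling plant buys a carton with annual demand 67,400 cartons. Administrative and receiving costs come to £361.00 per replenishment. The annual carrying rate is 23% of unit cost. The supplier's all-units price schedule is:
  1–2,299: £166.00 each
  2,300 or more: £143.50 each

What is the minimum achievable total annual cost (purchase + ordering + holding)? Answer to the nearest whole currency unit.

Holding cost per unit per year at price C is H = 0.23·C.
For each price level, check whether its EOQ is feasible; otherwise the best quantity at that price is the breakpoint.
EOQ at £166.00 = 1129.0 (feasible in tier 1): TC = 67,400×£166.00 + (67,400/1129.0)×361 + (1129.0/2)×0.23×£166.00 = £11,231,503.89.
EOQ at £143.50 = 1214.3 < 2300, so use break Q=2300: TC = 67,400×£143.50 + (67,400/2300.0)×361 + (2300.0/2)×0.23×£143.50 = £9,720,434.62.
Lowest total cost among the candidates is at Q = 2300.0.

TC* ≈ £9,720,435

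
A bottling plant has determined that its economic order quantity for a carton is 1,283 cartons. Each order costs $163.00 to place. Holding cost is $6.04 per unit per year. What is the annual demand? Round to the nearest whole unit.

The basic EOQ model gives Q* = √(2DS/H); rearrange for the unknown.
From Q* = √(2DS/H): D = Q*²H / (2S) = 1,283² × 6.04 / (2 × 163) = 30498.091.

D ≈ 30,498 cartons per year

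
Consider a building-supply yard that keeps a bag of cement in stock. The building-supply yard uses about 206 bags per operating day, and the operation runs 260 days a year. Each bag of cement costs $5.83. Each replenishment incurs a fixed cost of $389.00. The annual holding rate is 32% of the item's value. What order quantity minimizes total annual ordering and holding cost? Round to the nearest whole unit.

Annual demand D = 206 × 260 = 53,560.
Holding cost H = 0.32 × $5.83 = $1.8656 per unit per year.
EOQ = √(2DS / H) = √(2 × 53,560 × 389 / 1.8656).
= √(41,669,680 / 1.8656) = √22,335,806.175 ≈ 4726.077.

Q* ≈ 4,726 bags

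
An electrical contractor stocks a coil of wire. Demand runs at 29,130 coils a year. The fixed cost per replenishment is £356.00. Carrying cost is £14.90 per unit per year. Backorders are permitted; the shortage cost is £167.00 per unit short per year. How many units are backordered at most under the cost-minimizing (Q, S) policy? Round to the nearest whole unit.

With planned backorders, Q* = √(2DS/H) · √((H+B)/B).
√(2DS/H) = √(2 × 29,130 × 356 / 14.9) = 1179.824.
√((H+B)/B) = √((14.9+167)/167) = 1.0437.
Q* ≈ 1231.332.
S* = Q* · H/(H+B) = 1231.332 × 14.9/181.9 ≈ 100.862.

S* ≈ 101 coils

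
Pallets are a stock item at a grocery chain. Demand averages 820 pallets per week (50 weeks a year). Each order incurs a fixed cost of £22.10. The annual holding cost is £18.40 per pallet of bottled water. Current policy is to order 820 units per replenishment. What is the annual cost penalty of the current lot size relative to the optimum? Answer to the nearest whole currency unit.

Extra cost ≈ £2,875 per year

Annual demand D = 820 × 50 = 41,000.
EOQ = √(2DS/H) = √(2 × 41,000 × 22.1 / 18.4) ≈ 313.83.
Cost at Q* = (D/Q*)S + (Q*/2)H = √(2DSH) ≈ £5,774.47.
Cost at Q = 820: (41,000/820)×22.1 + (820/2)×18.4 = £1,105.00 + £7,544.00 = £8,649.00.
Excess = £8,649.00 − £5,774.47 = £2,874.53.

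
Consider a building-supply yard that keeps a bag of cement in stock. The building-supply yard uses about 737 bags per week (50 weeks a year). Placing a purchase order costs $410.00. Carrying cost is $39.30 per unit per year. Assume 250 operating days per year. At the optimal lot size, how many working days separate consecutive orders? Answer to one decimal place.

T ≈ 5.9 days

Annual demand D = 737 × 50 = 36,850.
EOQ = √(2DS/H) = √(2 × 36,850 × 410 / 39.3) ≈ 876.86.
Cycle time = Q*/D × 250 = 876.86 / 36,850 × 250 ≈ 5.949 days.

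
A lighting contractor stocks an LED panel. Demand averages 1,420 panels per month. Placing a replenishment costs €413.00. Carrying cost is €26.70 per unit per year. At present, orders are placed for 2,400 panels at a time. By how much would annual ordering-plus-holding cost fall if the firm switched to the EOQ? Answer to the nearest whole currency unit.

Annual demand D = 1,420 × 12 = 17,040.
EOQ = √(2DS/H) = √(2 × 17,040 × 413 / 26.7) ≈ 726.05.
Cost at Q* = (D/Q*)S + (Q*/2)H = √(2DSH) ≈ €19,385.65.
Cost at Q = 2,400: (17,040/2,400)×413 + (2,400/2)×26.7 = €2,932.30 + €32,040.00 = €34,972.30.
Excess = €34,972.30 − €19,385.65 = €15,586.65.

Extra cost ≈ €15,587 per year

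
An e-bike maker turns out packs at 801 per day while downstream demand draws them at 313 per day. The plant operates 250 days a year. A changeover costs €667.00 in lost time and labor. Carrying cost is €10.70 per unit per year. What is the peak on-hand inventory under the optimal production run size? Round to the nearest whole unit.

Annual demand D = 313 × 250 = 78,250.
Production build-up factor (1 − d/p) = 1 − 313/801 = 0.6092.
Q* = √(2DS / (H(1 − d/p))) = √(2 × 78,250 × 667 / (10.7 × 0.6092)).
= √(104,385,500 / 6.5189) ≈ 4001.608.
Maximum inventory = Q*(1 − d/p) = 4001.608 × 0.6092 ≈ 2437.933.

I_max ≈ 2,438 packs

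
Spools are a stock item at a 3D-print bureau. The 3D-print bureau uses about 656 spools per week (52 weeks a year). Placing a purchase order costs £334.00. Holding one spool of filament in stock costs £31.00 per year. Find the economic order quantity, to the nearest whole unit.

Annual demand D = 656 × 52 = 34,112.
EOQ = √(2DS / H) = √(2 × 34,112 × 334 / 31).
= √(22,786,816 / 31) = √735,058.5806 ≈ 857.356.

Q* ≈ 857 spools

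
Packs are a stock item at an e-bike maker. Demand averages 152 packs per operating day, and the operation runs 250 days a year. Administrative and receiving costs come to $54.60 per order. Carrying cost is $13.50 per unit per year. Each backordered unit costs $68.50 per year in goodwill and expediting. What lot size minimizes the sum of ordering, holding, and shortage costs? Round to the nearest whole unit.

Annual demand D = 152 × 250 = 38,000.
With planned backorders, Q* = √(2DS/H) · √((H+B)/B).
√(2DS/H) = √(2 × 38,000 × 54.6 / 13.5) = 554.417.
√((H+B)/B) = √((13.5+68.5)/68.5) = 1.0941.
Q* ≈ 606.594.

Q* ≈ 607 packs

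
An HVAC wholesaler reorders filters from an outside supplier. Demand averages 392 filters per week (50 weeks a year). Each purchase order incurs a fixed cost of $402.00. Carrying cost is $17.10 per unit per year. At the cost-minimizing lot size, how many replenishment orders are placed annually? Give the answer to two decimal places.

N ≈ 20.42 orders per year

Annual demand D = 392 × 50 = 19,600.
Q* = √(2DS/H) = √(2 × 19,600 × 402 / 17.1) ≈ 959.97.
Orders per year = D / Q* = 19,600 / 959.97 ≈ 20.417.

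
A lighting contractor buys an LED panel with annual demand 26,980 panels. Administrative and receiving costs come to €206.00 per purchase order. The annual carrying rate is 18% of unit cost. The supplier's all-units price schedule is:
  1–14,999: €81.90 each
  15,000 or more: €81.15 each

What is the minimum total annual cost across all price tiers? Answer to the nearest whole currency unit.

TC* ≈ €2,222,463

Holding cost per unit per year at price C is H = 0.18·C.
For each price level, check whether its EOQ is feasible; otherwise the best quantity at that price is the breakpoint.
EOQ at €81.90 = 868.3 (feasible in tier 1): TC = 26,980×€81.90 + (26,980/868.3)×206 + (868.3/2)×0.18×€81.90 = €2,222,463.11.
EOQ at €81.15 = 872.3 < 15000, so use break Q=15000: TC = 26,980×€81.15 + (26,980/15000.0)×206 + (15000.0/2)×0.18×€81.15 = €2,299,350.03.
Lowest total cost among the candidates is at Q = 868.3.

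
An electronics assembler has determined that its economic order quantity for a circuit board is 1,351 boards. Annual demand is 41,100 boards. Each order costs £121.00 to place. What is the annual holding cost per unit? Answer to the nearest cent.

H ≈ £5.45

The basic EOQ model gives Q* = √(2DS/H); rearrange for the unknown.
From Q* = √(2DS/H): H = 2DS / Q*² = 2 × 41,100 × 121 / 1,351² = 5.4494.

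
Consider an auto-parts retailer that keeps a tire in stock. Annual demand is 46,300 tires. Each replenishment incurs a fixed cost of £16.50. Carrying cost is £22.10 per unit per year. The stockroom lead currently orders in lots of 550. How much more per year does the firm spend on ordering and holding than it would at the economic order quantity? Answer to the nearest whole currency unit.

Extra cost ≈ £1,656 per year

EOQ = √(2DS/H) = √(2 × 46,300 × 16.5 / 22.1) ≈ 262.94.
Cost at Q* = (D/Q*)S + (Q*/2)H = √(2DSH) ≈ £5,810.90.
Cost at Q = 550: (46,300/550)×16.5 + (550/2)×22.1 = £1,389.00 + £6,077.50 = £7,466.50.
Excess = £7,466.50 − £5,810.90 = £1,655.60.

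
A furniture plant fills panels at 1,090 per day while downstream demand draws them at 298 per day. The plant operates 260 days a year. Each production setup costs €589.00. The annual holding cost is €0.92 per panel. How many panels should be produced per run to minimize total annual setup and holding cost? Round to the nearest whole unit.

Q* ≈ 11,685 panels

Annual demand D = 298 × 260 = 77,480.
Production build-up factor (1 − d/p) = 1 − 298/1,090 = 0.7266.
Q* = √(2DS / (H(1 − d/p))) = √(2 × 77,480 × 589 / (0.92 × 0.7266)).
= √(91,271,440 / 0.6685) ≈ 11684.878.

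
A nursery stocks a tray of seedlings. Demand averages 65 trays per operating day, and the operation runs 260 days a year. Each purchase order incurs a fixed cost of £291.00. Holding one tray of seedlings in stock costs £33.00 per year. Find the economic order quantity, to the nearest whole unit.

Q* ≈ 546 trays

Annual demand D = 65 × 260 = 16,900.
EOQ = √(2DS / H) = √(2 × 16,900 × 291 / 33).
= √(9,835,800 / 33) = √298,054.5455 ≈ 545.944.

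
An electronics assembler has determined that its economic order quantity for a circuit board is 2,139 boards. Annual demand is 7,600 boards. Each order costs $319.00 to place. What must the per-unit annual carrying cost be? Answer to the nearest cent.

H ≈ $1.06

The basic EOQ model gives Q* = √(2DS/H); rearrange for the unknown.
From Q* = √(2DS/H): H = 2DS / Q*² = 2 × 7,600 × 319 / 2,139² = 1.0598.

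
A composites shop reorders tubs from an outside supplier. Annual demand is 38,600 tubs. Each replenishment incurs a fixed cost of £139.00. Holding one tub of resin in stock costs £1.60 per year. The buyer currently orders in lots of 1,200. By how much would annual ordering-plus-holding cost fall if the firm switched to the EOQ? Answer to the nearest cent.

EOQ = √(2DS/H) = √(2 × 38,600 × 139 / 1.6) ≈ 2589.74.
Cost at Q* = (D/Q*)S + (Q*/2)H = √(2DSH) ≈ £4,143.58.
Cost at Q = 1,200: (38,600/1,200)×139 + (1,200/2)×1.6 = £4,471.17 + £960.00 = £5,431.17.
Excess = £5,431.17 − £4,143.58 = £1,287.58.

Extra cost ≈ £1,287.58 per year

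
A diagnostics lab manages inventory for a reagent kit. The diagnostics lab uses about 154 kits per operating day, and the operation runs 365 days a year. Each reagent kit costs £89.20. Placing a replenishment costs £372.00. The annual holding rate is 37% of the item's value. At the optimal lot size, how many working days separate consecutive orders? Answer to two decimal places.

Annual demand D = 154 × 365 = 56,210.
Holding cost H = 0.37 × £89.20 = £33.0040 per unit per year.
The optimal lot size = √(2DS/H) = √(2 × 56,210 × 372 / 33.004) ≈ 1125.67.
Cycle time = Q*/D × 365 = 1125.67 / 56,210 × 365 ≈ 7.310 days.

T ≈ 7.31 days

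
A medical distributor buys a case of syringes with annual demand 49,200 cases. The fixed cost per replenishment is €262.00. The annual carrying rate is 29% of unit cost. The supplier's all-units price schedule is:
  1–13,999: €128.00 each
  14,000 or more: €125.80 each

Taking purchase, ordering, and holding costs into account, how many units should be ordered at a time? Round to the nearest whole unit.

Q* ≈ 833 cases

Holding cost per unit per year at price C is H = 0.29·C.
For each price level, check whether its EOQ is feasible; otherwise the best quantity at that price is the breakpoint.
EOQ at €128.00 = 833.4 (feasible in tier 1): TC = 49,200×€128.00 + (49,200/833.4)×262 + (833.4/2)×0.29×€128.00 = €6,328,535.15.
EOQ at €125.80 = 840.6 < 14000, so use break Q=14000: TC = 49,200×€125.80 + (49,200/14000.0)×262 + (14000.0/2)×0.29×€125.80 = €6,445,654.74.
Lowest total cost is €6,328,535.15 at Q = 833.4.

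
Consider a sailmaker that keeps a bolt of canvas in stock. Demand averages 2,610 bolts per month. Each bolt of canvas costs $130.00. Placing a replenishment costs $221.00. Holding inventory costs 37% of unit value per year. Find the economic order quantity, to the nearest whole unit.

Annual demand D = 2,610 × 12 = 31,320.
Holding cost H = 0.37 × $130.00 = $48.1000 per unit per year.
EOQ = √(2DS / H) = √(2 × 31,320 × 221 / 48.1).
= √(13,843,440 / 48.1) = √287,805.4054 ≈ 536.475.

Q* ≈ 536 bolts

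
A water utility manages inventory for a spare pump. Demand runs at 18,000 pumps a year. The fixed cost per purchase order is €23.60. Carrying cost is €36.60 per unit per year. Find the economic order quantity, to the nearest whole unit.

EOQ = √(2DS / H) = √(2 × 18,000 × 23.6 / 36.6).
= √(849,600 / 36.6) = √23,213.1148 ≈ 152.359.

Q* ≈ 152 pumps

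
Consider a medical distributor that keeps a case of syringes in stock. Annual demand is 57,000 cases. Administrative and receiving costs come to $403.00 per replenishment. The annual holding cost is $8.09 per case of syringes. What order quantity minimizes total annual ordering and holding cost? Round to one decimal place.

Q* ≈ 2,383.0 cases

EOQ = √(2DS / H) = √(2 × 57,000 × 403 / 8.09).
= √(45,942,000 / 8.09) = √5,678,862.7936 ≈ 2383.036.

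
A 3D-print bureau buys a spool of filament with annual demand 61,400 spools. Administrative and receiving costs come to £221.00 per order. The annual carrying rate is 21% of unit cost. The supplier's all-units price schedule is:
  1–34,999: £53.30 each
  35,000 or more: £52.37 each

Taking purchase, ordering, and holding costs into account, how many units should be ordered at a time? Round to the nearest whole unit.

Q* ≈ 1,557 spools

Holding cost per unit per year at price C is H = 0.21·C.
Candidates are each tier's EOQ (if it falls in that tier) and each price-break quantity.
EOQ at £53.30 = 1557.1 (feasible in tier 1): TC = 61,400×£53.30 + (61,400/1557.1)×221 + (1557.1/2)×0.21×£53.30 = £3,290,048.84.
EOQ at £52.37 = 1570.9 < 35000, so use break Q=35000: TC = 61,400×£52.37 + (61,400/35000.0)×221 + (35000.0/2)×0.21×£52.37 = £3,408,365.45.
Lowest total cost is £3,290,048.84 at Q = 1557.1.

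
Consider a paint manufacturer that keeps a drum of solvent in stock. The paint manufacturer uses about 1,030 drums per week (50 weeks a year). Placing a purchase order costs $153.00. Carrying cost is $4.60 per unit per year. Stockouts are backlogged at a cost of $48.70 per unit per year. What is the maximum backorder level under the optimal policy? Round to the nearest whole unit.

S* ≈ 167 drums

Annual demand D = 1,030 × 50 = 51,500.
With planned backorders, Q* = √(2DS/H) · √((H+B)/B).
√(2DS/H) = √(2 × 51,500 × 153 / 4.6) = 1850.910.
√((H+B)/B) = √((4.6+48.7)/48.7) = 1.0462.
Q* ≈ 1936.353.
S* = Q* · H/(H+B) = 1936.353 × 4.6/53.3 ≈ 167.115.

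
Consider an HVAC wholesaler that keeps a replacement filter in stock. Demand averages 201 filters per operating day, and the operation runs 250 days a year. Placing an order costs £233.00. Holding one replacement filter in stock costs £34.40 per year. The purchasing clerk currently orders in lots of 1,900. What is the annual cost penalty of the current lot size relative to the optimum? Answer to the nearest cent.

Annual demand D = 201 × 250 = 50,250.
EOQ = √(2DS/H) = √(2 × 50,250 × 233 / 34.4) ≈ 825.05.
Cost at Q* = (D/Q*)S + (Q*/2)H = √(2DSH) ≈ £28,381.82.
Cost at Q = 1,900: (50,250/1,900)×233 + (1,900/2)×34.4 = £6,162.24 + £32,680.00 = £38,842.24.
Excess = £38,842.24 − £28,381.82 = £10,460.42.

Extra cost ≈ £10,460.42 per year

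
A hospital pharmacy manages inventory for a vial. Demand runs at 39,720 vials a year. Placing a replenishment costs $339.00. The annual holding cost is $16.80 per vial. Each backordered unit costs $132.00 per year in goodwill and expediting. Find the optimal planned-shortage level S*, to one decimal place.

With planned backorders, Q* = √(2DS/H) · √((H+B)/B).
√(2DS/H) = √(2 × 39,720 × 339 / 16.8) = 1266.091.
√((H+B)/B) = √((16.8+132)/132) = 1.0617.
Q* ≈ 1344.248.
S* = Q* · H/(H+B) = 1344.248 × 16.8/148.8 ≈ 151.770.

S* ≈ 151.8 vials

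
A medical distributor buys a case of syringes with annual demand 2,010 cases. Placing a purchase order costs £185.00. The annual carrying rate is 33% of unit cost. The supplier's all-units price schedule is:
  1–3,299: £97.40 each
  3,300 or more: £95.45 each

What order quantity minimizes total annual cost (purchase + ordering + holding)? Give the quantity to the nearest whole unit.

Q* ≈ 152 cases

Holding cost per unit per year at price C is H = 0.33·C.
For each price level, check whether its EOQ is feasible; otherwise the best quantity at that price is the breakpoint.
EOQ at £97.40 = 152.1 (feasible in tier 1): TC = 2,010×£97.40 + (2,010/152.1)×185 + (152.1/2)×0.33×£97.40 = £200,663.17.
EOQ at £95.45 = 153.7 < 3300, so use break Q=3300: TC = 2,010×£95.45 + (2,010/3300.0)×185 + (3300.0/2)×0.33×£95.45 = £243,939.71.
Lowest total cost is £200,663.17 at Q = 152.1.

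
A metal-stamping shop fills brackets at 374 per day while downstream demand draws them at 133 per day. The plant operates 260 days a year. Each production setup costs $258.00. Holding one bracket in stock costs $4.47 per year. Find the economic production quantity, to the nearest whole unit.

Annual demand D = 133 × 260 = 34,580.
Production build-up factor (1 − d/p) = 1 − 133/374 = 0.6444.
Q* = √(2DS / (H(1 − d/p))) = √(2 × 34,580 × 258 / (4.47 × 0.6444)).
= √(17,843,280 / 2.8804) ≈ 2488.920.

Q* ≈ 2,489 brackets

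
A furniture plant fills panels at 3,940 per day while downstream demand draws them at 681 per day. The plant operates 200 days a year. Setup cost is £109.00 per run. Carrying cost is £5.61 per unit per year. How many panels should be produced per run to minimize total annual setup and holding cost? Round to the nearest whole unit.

Q* ≈ 2,530 panels

Annual demand D = 681 × 200 = 136,200.
Production build-up factor (1 − d/p) = 1 − 681/3,940 = 0.8272.
Q* = √(2DS / (H(1 − d/p))) = √(2 × 136,200 × 109 / (5.61 × 0.8272)).
= √(29,691,600 / 4.6404) ≈ 2529.539.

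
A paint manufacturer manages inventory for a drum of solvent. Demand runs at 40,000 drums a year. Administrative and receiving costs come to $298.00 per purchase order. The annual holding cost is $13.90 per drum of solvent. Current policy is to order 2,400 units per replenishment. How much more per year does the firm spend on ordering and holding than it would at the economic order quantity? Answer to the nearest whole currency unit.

EOQ = √(2DS/H) = √(2 × 40,000 × 298 / 13.9) ≈ 1309.62.
Cost at Q* = (D/Q*)S + (Q*/2)H = √(2DSH) ≈ $18,203.74.
Cost at Q = 2,400: (40,000/2,400)×298 + (2,400/2)×13.9 = $4,966.67 + $16,680.00 = $21,646.67.
Excess = $21,646.67 − $18,203.74 = $3,442.93.

Extra cost ≈ $3,443 per year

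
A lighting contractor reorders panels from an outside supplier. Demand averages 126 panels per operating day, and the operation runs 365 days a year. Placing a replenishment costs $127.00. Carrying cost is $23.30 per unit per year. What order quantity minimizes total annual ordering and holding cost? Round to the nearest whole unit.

Annual demand D = 126 × 365 = 45,990.
EOQ = √(2DS / H) = √(2 × 45,990 × 127 / 23.3).
= √(11,681,460 / 23.3) = √501,350.2146 ≈ 708.061.

Q* ≈ 708 panels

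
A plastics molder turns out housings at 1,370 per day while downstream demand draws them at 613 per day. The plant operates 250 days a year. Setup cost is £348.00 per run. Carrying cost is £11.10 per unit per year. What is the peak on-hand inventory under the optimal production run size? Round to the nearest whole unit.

Annual demand D = 613 × 250 = 153,250.
Production build-up factor (1 − d/p) = 1 − 613/1,370 = 0.5526.
Q* = √(2DS / (H(1 − d/p))) = √(2 × 153,250 × 348 / (11.1 × 0.5526)).
= √(106,662,000 / 6.1334) ≈ 4170.189.
Maximum inventory = Q*(1 − d/p) = 4170.189 × 0.5526 ≈ 2304.258.

I_max ≈ 2,304 housings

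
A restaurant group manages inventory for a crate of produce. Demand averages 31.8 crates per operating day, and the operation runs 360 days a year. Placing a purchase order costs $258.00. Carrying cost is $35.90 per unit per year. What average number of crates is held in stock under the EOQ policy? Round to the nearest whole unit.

Average inventory ≈ 203 crates

Annual demand D = 31.8 × 360 = 11,448.
The optimal lot size = √(2DS/H) = √(2 × 11,448 × 258 / 35.9) ≈ 405.64.
Average inventory = Q*/2 ≈ 405.64 / 2 = 202.821.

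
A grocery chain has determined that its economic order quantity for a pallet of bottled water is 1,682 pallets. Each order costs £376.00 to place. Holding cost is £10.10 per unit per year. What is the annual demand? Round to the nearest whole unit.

D ≈ 37,998 pallets per year

Invert the EOQ relation Q*² = 2DS/H.
From Q* = √(2DS/H): D = Q*²H / (2S) = 1,682² × 10.1 / (2 × 376) = 37997.543.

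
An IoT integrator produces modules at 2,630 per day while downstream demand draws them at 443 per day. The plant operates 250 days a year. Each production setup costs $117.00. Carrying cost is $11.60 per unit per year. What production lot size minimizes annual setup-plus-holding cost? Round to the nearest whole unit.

Q* ≈ 1,639 modules

Annual demand D = 443 × 250 = 110,750.
Production build-up factor (1 − d/p) = 1 − 443/2,630 = 0.8316.
Q* = √(2DS / (H(1 − d/p))) = √(2 × 110,750 × 117 / (11.6 × 0.8316)).
= √(25,915,500 / 9.6461) ≈ 1639.096.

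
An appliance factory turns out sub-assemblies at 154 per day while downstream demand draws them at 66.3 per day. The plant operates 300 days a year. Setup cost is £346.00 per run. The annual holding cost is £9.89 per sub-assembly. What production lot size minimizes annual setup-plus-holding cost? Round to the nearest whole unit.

Q* ≈ 1,563 sub-assemblies

Annual demand D = 66.3 × 300 = 19,890.
Production build-up factor (1 − d/p) = 1 − 66.3/154 = 0.5695.
Q* = √(2DS / (H(1 − d/p))) = √(2 × 19,890 × 346 / (9.89 × 0.5695)).
= √(13,763,880 / 5.6322) ≈ 1563.266.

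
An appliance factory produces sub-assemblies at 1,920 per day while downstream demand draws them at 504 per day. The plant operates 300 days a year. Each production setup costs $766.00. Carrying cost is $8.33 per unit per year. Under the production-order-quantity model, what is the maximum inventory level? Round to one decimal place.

I_max ≈ 4,528.6 sub-assemblies

Annual demand D = 504 × 300 = 151,200.
Production build-up factor (1 − d/p) = 1 − 504/1,920 = 0.7375.
Q* = √(2DS / (H(1 − d/p))) = √(2 × 151,200 × 766 / (8.33 × 0.7375)).
= √(231,638,400 / 6.1434) ≈ 6140.472.
Maximum inventory = Q*(1 − d/p) = 6140.472 × 0.7375 ≈ 4528.598.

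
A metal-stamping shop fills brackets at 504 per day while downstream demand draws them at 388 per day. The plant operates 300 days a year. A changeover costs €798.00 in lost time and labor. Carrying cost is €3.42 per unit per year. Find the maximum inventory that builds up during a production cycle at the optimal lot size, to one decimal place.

Annual demand D = 388 × 300 = 116,400.
Production build-up factor (1 − d/p) = 1 − 388/504 = 0.2302.
Q* = √(2DS / (H(1 − d/p))) = √(2 × 116,400 × 798 / (3.42 × 0.2302)).
= √(185,774,400 / 0.7871) ≈ 15362.651.
Maximum inventory = Q*(1 − d/p) = 15362.651 × 0.2302 ≈ 3535.848.

I_max ≈ 3,535.8 brackets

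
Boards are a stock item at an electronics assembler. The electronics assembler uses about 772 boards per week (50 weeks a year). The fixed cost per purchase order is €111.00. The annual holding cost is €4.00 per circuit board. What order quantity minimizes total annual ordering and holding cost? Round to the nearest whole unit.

Q* ≈ 1,464 boards

Annual demand D = 772 × 50 = 38,600.
EOQ = √(2DS / H) = √(2 × 38,600 × 111 / 4).
= √(8,569,200 / 4) = √2,142,300 ≈ 1463.660.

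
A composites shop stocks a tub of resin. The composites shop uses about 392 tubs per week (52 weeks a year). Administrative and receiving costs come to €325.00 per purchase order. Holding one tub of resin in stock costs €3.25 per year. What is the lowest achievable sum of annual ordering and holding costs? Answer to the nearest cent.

TC* ≈ €6,562.10

Annual demand D = 392 × 52 = 20,384.
Q* = √(2DS/H) = √(2 × 20,384 × 325 / 3.25) ≈ 2019.11.
At Q*, ordering cost (D/Q*)S equals holding cost (Q*/2)H, each = √(DSH/2).
Minimum total = √(2DSH) = √(2 × 20,384 × 325 × 3.25) ≈ 6562.103.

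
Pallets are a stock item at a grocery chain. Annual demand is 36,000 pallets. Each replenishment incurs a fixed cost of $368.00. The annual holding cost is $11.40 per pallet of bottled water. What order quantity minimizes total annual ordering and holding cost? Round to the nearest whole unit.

Q* ≈ 1,525 pallets

EOQ = √(2DS / H) = √(2 × 36,000 × 368 / 11.4).
= √(26,496,000 / 11.4) = √2,324,210.5263 ≈ 1524.536.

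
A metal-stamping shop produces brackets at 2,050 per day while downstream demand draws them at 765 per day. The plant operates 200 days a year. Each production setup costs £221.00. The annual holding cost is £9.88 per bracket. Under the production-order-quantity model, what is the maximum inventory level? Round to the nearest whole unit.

I_max ≈ 2,071 brackets

Annual demand D = 765 × 200 = 153,000.
Production build-up factor (1 − d/p) = 1 − 765/2,050 = 0.6268.
Q* = √(2DS / (H(1 − d/p))) = √(2 × 153,000 × 221 / (9.88 × 0.6268)).
= √(67,626,000 / 6.1931) ≈ 3304.485.
Maximum inventory = Q*(1 − d/p) = 3304.485 × 0.6268 ≈ 2071.348.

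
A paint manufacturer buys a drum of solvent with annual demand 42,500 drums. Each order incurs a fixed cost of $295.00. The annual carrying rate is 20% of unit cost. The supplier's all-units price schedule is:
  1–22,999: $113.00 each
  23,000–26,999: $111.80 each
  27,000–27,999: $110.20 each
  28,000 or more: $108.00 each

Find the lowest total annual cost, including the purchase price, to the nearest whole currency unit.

TC* ≈ $4,826,305

Holding cost per unit per year at price C is H = 0.20·C.
Candidates are each tier's EOQ (if it falls in that tier) and each price-break quantity.
EOQ at $113.00 = 1053.3 (feasible in tier 1): TC = 42,500×$113.00 + (42,500/1053.3)×295 + (1053.3/2)×0.20×$113.00 = $4,826,305.36.
EOQ at $111.80 = 1059.0 < 23000, so use break Q=23000: TC = 42,500×$111.80 + (42,500/23000.0)×295 + (23000.0/2)×0.20×$111.80 = $5,009,185.11.
EOQ at $110.20 = 1066.6 < 27000, so use break Q=27000: TC = 42,500×$110.20 + (42,500/27000.0)×295 + (27000.0/2)×0.20×$110.20 = $4,981,504.35.
EOQ at $108.00 = 1077.4 < 28000, so use break Q=28000: TC = 42,500×$108.00 + (42,500/28000.0)×295 + (28000.0/2)×0.20×$108.00 = $4,892,847.77.
Lowest total cost among the candidates is at Q = 1053.3.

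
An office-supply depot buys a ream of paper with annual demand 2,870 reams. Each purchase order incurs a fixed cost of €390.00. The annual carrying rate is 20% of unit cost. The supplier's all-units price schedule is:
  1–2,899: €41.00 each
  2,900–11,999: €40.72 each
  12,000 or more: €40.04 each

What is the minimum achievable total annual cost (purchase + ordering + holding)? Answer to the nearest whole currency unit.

TC* ≈ €121,954

Holding cost per unit per year at price C is H = 0.20·C.
Evaluate total cost at each tier's feasible EOQ or, if the EOQ is below the tier, at the tier's minimum quantity.
EOQ at €41.00 = 522.5 (feasible in tier 1): TC = 2,870×€41.00 + (2,870/522.5)×390 + (522.5/2)×0.20×€41.00 = €121,954.45.
EOQ at €40.72 = 524.3 < 2900, so use break Q=2900: TC = 2,870×€40.72 + (2,870/2900.0)×390 + (2900.0/2)×0.20×€40.72 = €129,061.17.
EOQ at €40.04 = 528.7 < 12000, so use break Q=12000: TC = 2,870×€40.04 + (2,870/12000.0)×390 + (12000.0/2)×0.20×€40.04 = €163,056.08.
Lowest total cost among the candidates is at Q = 522.5.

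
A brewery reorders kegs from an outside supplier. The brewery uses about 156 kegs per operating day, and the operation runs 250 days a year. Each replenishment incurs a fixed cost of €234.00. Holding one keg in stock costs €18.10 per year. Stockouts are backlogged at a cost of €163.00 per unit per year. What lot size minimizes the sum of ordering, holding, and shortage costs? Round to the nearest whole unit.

Q* ≈ 1,058 kegs

Annual demand D = 156 × 250 = 39,000.
With planned backorders, Q* = √(2DS/H) · √((H+B)/B).
√(2DS/H) = √(2 × 39,000 × 234 / 18.1) = 1004.190.
√((H+B)/B) = √((18.1+163)/163) = 1.0541.
Q* ≈ 1058.477.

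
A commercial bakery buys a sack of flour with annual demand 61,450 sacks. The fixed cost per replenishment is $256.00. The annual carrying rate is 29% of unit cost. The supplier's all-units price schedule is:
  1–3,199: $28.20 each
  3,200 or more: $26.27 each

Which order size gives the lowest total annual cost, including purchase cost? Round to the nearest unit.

Holding cost per unit per year at price C is H = 0.29·C.
For each price level, check whether its EOQ is feasible; otherwise the best quantity at that price is the breakpoint.
EOQ at $28.20 = 1961.4 (feasible in tier 1): TC = 61,450×$28.20 + (61,450/1961.4)×256 + (1961.4/2)×0.29×$28.20 = $1,748,930.56.
EOQ at $26.27 = 2032.2 < 3200, so use break Q=3200: TC = 61,450×$26.27 + (61,450/3200.0)×256 + (3200.0/2)×0.29×$26.27 = $1,631,396.78.
Lowest total cost is $1,631,396.78 at Q = 3200.0.

Q* ≈ 3,200 sacks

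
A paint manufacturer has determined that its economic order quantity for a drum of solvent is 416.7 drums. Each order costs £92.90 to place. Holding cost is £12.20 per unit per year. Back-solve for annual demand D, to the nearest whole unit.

The basic EOQ model gives Q* = √(2DS/H); rearrange for the unknown.
From Q* = √(2DS/H): D = Q*²H / (2S) = 416.7² × 12.2 / (2 × 92.9) = 11401.477.

D ≈ 11,401 drums per year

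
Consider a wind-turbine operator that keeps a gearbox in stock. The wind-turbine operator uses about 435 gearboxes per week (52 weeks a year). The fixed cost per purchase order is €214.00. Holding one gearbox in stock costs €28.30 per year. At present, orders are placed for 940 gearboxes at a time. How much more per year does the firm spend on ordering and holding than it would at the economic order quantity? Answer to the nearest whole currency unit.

Annual demand D = 435 × 52 = 22,620.
EOQ = √(2DS/H) = √(2 × 22,620 × 214 / 28.3) ≈ 584.89.
Cost at Q* = (D/Q*)S + (Q*/2)H = √(2DSH) ≈ €16,552.42.
Cost at Q = 940: (22,620/940)×214 + (940/2)×28.3 = €5,149.66 + €13,301.00 = €18,450.66.
Excess = €18,450.66 − €16,552.42 = €1,898.24.

Extra cost ≈ €1,898 per year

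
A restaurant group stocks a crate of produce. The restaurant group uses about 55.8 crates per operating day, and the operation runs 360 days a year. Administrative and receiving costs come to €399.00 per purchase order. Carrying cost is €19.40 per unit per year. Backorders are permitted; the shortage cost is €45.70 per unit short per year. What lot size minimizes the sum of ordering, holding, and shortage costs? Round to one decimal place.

Annual demand D = 55.8 × 360 = 20,088.
With planned backorders, Q* = √(2DS/H) · √((H+B)/B).
√(2DS/H) = √(2 × 20,088 × 399 / 19.4) = 909.011.
√((H+B)/B) = √((19.4+45.7)/45.7) = 1.1935.
Q* ≈ 1084.929.

Q* ≈ 1,084.9 crates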